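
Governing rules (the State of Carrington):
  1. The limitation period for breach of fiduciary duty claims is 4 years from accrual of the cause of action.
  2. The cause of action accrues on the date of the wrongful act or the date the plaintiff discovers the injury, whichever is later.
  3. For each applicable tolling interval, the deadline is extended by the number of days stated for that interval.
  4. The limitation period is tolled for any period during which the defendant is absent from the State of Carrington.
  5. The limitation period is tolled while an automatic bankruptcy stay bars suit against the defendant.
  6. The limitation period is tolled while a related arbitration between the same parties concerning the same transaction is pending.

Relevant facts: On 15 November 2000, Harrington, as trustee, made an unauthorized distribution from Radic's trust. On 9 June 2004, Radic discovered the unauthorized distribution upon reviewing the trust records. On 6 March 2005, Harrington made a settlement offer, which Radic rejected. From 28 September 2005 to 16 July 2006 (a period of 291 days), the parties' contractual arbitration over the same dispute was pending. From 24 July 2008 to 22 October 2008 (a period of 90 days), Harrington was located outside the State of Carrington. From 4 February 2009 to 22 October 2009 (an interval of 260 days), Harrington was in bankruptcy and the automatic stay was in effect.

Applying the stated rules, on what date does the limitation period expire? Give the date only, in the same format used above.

Because discovery on 9 June 2004 post-dates the 15 November 2000 act, accrual under the later-of rule falls on 9 June 2004.
The untolled deadline — 4 years after 9 June 2004 — is 9 June 2008.
The pending related arbitration from 28 September 2005 to 16 July 2006 tolled the period for 291 days, extending the deadline to 27 March 2009.
The defendant's absence from the jurisdiction from 24 July 2008 to 22 October 2008 tolled the period for 90 days, extending the deadline to 25 June 2009.
The automatic bankruptcy stay from 4 February 2009 to 22 October 2009 tolled the period for 260 days, extending the deadline to 12 March 2010.
None of the other events listed affects the running of the period under the stated rules.

12 March 2010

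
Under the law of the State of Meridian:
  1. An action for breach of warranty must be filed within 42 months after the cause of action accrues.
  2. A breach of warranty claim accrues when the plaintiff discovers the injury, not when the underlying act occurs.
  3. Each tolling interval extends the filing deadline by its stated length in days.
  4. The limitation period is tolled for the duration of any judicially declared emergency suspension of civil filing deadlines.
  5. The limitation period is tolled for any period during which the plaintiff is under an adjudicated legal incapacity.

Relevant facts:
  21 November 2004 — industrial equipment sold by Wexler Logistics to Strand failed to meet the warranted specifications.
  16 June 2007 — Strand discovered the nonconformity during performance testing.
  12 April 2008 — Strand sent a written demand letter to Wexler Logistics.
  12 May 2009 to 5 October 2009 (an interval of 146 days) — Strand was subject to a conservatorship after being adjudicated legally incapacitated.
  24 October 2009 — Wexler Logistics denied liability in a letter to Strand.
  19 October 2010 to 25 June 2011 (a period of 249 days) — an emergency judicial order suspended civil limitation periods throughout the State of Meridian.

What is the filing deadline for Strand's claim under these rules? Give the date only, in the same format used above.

15 January 2012

The claim did not accrue until Strand discovered the injury on 16 June 2007; the 21 November 2004 act date does not start the clock under the stated rule.
Adding the 42 months base period to 16 June 2007 gives a deadline of 16 December 2010, before any tolling.
Because the plaintiff's legal incapacity ran from 12 May 2009 to 5 October 2009, the deadline is extended by 146 days to 11 May 2011.
Because the emergency suspension of filing deadlines ran from 19 October 2010 to 25 June 2011, the deadline is extended by 249 days to 15 January 2012.
Nothing else in the chronology tolls or restarts the period.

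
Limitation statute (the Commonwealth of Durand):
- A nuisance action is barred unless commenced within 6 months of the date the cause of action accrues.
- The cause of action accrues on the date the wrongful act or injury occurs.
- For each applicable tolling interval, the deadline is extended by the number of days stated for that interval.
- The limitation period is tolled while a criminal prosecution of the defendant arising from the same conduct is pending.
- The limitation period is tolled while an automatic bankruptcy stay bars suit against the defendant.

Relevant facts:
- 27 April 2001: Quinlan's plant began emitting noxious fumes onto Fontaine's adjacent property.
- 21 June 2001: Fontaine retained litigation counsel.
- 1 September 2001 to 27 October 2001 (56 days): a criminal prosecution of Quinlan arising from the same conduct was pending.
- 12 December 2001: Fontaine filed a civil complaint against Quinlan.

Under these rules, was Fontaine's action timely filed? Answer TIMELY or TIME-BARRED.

TIMELY

The limitation period began to run on 27 April 2001.
6 months from 27 April 2001 is 27 October 2001.
The period was tolled for 56 days by the pending criminal prosecution (1 September 2001 to 27 October 2001), pushing the deadline to 22 December 2001.
None of the other events listed affects the running of the period under the stated rules.
The 12 December 2001 filing precedes the 22 December 2001 deadline; the claim is timely.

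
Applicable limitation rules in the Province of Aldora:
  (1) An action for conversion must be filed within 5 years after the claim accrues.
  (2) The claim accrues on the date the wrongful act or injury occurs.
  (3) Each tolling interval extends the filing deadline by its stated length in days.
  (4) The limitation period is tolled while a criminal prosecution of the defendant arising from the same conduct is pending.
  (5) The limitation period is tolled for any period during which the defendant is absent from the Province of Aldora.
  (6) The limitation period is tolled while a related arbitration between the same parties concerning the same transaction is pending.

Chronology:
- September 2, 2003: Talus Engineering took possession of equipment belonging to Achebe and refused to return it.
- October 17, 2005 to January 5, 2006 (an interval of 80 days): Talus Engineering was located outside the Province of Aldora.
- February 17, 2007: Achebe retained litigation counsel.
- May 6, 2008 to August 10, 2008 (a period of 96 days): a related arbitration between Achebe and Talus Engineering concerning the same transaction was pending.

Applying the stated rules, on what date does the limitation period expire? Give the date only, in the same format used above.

The limitation period began to run on September 2, 2003.
Adding the 5 years base period to September 2, 2003 gives a deadline of September 2, 2008, before any tolling.
The period was tolled for 80 days by the defendant's absence from the jurisdiction (October 17, 2005 to January 5, 2006), pushing the deadline to November 21, 2008.
The pending related arbitration from May 6, 2008 to August 10, 2008 tolled the period for 96 days, extending the deadline to February 25, 2009.
The other events in the timeline have no effect on the limitation period under the stated rules.

February 25, 2009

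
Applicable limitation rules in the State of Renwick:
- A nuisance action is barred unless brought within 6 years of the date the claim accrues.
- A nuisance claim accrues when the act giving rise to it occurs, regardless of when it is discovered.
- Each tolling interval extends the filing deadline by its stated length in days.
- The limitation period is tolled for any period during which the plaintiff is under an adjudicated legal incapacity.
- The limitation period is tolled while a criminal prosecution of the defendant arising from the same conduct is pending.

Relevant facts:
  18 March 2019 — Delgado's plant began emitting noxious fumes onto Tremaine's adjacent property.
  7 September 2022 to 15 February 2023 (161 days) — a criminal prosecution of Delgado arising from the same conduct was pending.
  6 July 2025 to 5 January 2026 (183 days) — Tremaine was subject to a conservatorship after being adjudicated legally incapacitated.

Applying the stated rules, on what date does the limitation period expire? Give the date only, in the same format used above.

25 February 2026

The claim accrued on 18 March 2019, the date of the act.
Adding the 6 years base period to 18 March 2019 gives a deadline of 18 March 2025, before any tolling.
The period was tolled for 161 days by the pending criminal prosecution (7 September 2022 to 15 February 2023), pushing the deadline to 26 August 2025.
Because the plaintiff's legal incapacity ran from 6 July 2025 to 5 January 2026, the deadline is extended by 183 days to 25 February 2026.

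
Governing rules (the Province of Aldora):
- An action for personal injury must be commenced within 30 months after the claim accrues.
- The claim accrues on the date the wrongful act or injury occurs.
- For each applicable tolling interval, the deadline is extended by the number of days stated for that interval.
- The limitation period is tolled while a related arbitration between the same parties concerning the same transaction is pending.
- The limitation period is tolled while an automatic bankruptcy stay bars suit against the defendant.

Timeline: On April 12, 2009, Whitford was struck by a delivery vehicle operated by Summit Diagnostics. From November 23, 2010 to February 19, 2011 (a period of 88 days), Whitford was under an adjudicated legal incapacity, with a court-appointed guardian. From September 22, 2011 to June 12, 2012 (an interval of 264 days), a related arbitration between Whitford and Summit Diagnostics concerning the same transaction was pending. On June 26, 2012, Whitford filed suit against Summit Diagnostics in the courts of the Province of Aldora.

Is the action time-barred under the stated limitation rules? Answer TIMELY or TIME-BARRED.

The claim accrued on April 12, 2009, the date of the act.
Adding the 30 months base period to April 12, 2009 gives a deadline of October 12, 2011, before any tolling.
The pending related arbitration from September 22, 2011 to June 12, 2012 tolled the period for 264 days, extending the deadline to July 2, 2012.
No stated provision tolls the period for the plaintiff's incapacity, so the interval from November 23, 2010 to February 19, 2011 has no effect on the deadline.
Filing on June 26, 2012 beat the July 2, 2012 deadline — the action is timely.

TIMELY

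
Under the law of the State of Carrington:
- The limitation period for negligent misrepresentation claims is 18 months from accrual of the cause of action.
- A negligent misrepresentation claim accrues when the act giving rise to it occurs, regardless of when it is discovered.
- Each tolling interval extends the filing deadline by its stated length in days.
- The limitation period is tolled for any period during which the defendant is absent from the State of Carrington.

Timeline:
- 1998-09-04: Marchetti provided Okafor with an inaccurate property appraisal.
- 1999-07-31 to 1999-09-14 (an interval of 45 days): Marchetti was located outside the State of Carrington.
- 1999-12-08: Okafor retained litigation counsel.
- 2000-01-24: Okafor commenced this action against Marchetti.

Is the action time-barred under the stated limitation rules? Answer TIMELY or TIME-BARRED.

TIMELY

The cause of action accrued on 1998-09-04, the date of the act.
The untolled deadline — 18 months after 1998-09-04 — is 2000-03-04.
The period was tolled for 45 days by the defendant's absence from the jurisdiction (1999-07-31 to 1999-09-14), pushing the deadline to 2000-04-18.
The other events in the timeline have no effect on the limitation period under the stated rules.
Filing on 2000-01-24 beat the 2000-04-18 deadline — the action is timely.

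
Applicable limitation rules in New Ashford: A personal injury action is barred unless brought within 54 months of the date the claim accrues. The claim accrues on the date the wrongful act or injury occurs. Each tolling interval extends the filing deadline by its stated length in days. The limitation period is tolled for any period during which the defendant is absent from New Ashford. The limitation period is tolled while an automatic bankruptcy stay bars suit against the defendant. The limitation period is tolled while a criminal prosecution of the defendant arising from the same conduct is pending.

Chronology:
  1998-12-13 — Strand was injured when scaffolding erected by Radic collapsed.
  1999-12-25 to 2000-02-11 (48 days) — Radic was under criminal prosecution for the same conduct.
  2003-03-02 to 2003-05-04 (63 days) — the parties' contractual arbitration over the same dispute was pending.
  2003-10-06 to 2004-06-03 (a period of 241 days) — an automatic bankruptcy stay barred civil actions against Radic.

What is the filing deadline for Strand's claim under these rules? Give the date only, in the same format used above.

2003-07-31

The claim accrued on 1998-12-13, when the wrongful act occurred.
Adding the 54 months base period to 1998-12-13 gives a deadline of 2003-06-13, before any tolling.
Because the pending criminal prosecution ran from 1999-12-25 to 2000-02-11, the deadline is extended by 48 days to 2003-07-31.
By the time the automatic bankruptcy stay began on 2003-10-06, the limitation period had already expired on 2003-07-31; that interval cannot revive it.
Although a pending arbitration ran from 2003-03-02 to 2003-05-04, the stated rules do not make that a tolling event, so it is disregarded.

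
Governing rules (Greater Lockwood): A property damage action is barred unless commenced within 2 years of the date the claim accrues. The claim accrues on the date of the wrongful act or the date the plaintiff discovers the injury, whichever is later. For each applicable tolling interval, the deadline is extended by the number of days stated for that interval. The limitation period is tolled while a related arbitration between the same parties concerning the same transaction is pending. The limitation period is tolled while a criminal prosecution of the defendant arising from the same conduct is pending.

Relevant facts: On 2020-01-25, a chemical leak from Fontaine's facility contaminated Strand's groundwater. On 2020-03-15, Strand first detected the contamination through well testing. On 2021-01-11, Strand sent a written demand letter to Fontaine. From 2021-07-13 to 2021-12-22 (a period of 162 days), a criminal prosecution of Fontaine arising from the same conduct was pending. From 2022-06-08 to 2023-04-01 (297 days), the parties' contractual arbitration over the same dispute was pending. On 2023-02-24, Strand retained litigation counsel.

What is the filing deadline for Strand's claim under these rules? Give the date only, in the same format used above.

2023-06-17

The claim accrued on 2020-03-15 — the later of the 2020-01-25 act and the 2020-03-15 discovery.
2 years from 2020-03-15 is 2022-03-15.
Because the pending criminal prosecution ran from 2021-07-13 to 2021-12-22, the deadline is extended by 162 days to 2022-08-24.
The period was tolled for 297 days by the pending related arbitration (2022-06-08 to 2023-04-01), pushing the deadline to 2023-06-17.
None of the other events listed affects the running of the period under the stated rules.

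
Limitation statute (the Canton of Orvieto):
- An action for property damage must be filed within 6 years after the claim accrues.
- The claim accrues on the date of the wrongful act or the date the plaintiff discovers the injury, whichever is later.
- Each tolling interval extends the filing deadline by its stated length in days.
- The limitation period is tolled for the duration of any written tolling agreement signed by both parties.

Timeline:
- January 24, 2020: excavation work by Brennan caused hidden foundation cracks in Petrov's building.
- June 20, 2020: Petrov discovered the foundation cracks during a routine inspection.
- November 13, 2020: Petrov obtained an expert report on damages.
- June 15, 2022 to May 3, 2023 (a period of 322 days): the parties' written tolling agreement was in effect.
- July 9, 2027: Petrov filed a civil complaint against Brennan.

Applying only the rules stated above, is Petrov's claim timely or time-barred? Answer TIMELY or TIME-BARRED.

TIME-BARRED

Because discovery on June 20, 2020 post-dates the January 24, 2020 act, accrual under the later-of rule falls on June 20, 2020.
Adding the 6 years base period to June 20, 2020 gives a deadline of June 20, 2026, before any tolling.
The written tolling agreement from June 15, 2022 to May 3, 2023 tolled the period for 322 days, extending the deadline to May 8, 2027.
Nothing else in the chronology tolls or restarts the period.
The July 9, 2027 filing falls after the May 8, 2027 deadline; the claim is time-barred.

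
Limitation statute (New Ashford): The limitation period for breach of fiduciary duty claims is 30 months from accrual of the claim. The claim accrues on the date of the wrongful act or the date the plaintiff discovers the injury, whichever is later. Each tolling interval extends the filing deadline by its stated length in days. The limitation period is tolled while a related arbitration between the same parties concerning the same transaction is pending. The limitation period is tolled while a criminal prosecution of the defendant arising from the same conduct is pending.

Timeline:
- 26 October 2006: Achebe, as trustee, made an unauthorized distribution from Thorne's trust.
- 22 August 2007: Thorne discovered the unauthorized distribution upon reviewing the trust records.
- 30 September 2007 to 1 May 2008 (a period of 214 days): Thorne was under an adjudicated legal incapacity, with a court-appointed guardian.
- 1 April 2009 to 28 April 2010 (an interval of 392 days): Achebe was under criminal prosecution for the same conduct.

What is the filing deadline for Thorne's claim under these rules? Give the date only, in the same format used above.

Taking the later of the act (26 October 2006) and discovery (22 August 2007), the claim accrued on 22 August 2007.
The untolled deadline — 30 months after 22 August 2007 — is 22 February 2010.
Because the pending criminal prosecution ran from 1 April 2009 to 28 April 2010, the deadline is extended by 392 days to 21 March 2011.
The plaintiff's legal incapacity from 30 September 2007 to 1 May 2008 does not toll the period, because no stated rule makes the plaintiff's incapacity a tolling event.

21 March 2011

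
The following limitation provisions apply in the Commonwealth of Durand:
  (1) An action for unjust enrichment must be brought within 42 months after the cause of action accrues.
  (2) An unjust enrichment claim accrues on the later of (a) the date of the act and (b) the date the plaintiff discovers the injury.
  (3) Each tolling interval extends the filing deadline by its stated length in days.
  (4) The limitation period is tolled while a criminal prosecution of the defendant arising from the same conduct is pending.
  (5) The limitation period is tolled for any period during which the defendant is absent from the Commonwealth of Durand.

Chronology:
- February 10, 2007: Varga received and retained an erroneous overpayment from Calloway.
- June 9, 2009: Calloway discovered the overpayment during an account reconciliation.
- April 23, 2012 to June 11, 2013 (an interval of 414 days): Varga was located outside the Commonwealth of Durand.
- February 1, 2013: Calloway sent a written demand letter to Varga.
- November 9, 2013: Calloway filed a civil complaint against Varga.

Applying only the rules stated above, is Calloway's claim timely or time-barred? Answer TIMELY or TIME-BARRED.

TIMELY

The claim accrued on June 9, 2009 — the later of the February 10, 2007 act and the June 9, 2009 discovery.
Adding the 42 months base period to June 9, 2009 gives a deadline of December 9, 2012, before any tolling.
The period was tolled for 414 days by the defendant's absence from the jurisdiction (April 23, 2012 to June 11, 2013), pushing the deadline to January 27, 2014.
None of the other events listed affects the running of the period under the stated rules.
Calloway filed on November 9, 2013, before the January 27, 2014 deadline, so the action is timely.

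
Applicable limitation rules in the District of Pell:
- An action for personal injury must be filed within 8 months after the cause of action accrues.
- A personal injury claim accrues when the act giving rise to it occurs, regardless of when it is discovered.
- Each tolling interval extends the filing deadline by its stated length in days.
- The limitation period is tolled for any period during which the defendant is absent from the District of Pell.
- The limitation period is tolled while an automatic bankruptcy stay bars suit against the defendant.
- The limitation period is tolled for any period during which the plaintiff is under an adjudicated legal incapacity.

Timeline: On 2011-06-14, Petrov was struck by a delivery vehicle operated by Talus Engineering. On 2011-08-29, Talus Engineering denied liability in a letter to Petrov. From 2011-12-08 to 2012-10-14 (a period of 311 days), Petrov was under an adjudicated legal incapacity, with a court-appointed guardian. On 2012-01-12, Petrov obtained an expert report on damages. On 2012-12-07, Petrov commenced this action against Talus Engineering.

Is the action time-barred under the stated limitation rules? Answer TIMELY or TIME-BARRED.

TIMELY

The limitation period began to run on 2011-06-14.
The untolled deadline — 8 months after 2011-06-14 — is 2012-02-14.
Because the plaintiff's legal incapacity ran from 2011-12-08 to 2012-10-14, the deadline is extended by 311 days to 2012-12-21.
The other events in the timeline have no effect on the limitation period under the stated rules.
Filing on 2012-12-07 beat the 2012-12-21 deadline — the action is timely.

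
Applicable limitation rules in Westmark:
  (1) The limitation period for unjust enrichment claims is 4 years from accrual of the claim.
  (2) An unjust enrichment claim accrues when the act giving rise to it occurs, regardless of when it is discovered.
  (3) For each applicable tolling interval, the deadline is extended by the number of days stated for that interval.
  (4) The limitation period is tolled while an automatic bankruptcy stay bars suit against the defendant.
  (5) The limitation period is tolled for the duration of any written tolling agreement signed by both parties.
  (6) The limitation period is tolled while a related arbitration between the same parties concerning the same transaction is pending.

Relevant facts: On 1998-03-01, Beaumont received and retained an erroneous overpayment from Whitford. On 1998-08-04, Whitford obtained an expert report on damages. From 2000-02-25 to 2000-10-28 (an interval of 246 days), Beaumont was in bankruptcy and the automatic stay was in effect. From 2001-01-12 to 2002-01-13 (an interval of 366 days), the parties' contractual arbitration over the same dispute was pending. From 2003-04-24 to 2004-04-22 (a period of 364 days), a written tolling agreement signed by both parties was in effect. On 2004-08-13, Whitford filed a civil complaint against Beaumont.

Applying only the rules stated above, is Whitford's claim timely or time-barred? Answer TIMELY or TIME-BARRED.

The claim accrued on 1998-03-01, the date of the act.
Adding the 4 years base period to 1998-03-01 gives a deadline of 2002-03-01, before any tolling.
Because the automatic bankruptcy stay ran from 2000-02-25 to 2000-10-28, the deadline is extended by 246 days to 2002-11-02.
The pending related arbitration from 2001-01-12 to 2002-01-13 tolled the period for 366 days, extending the deadline to 2003-11-03.
Because the written tolling agreement ran from 2003-04-24 to 2004-04-22, the deadline is extended by 364 days to 2004-11-01.
The other events in the timeline have no effect on the limitation period under the stated rules.
Whitford filed on 2004-08-13, before the 2004-11-01 deadline, so the action is timely.

TIMELY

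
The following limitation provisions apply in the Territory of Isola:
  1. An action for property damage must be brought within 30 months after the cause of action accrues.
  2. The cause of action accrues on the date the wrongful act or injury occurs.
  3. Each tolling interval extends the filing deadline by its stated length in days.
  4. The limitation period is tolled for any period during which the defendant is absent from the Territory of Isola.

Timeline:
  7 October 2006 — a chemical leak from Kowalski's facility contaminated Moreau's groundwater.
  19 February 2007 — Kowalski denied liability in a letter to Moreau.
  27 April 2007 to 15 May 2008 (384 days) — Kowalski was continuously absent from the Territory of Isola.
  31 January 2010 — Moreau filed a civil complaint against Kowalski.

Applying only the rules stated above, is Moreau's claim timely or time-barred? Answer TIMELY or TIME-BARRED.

The claim accrued on 7 October 2006, when the wrongful act occurred.
The untolled deadline — 30 months after 7 October 2006 — is 7 April 2009.
Because the defendant's absence from the jurisdiction ran from 27 April 2007 to 15 May 2008, the deadline is extended by 384 days to 26 April 2010.
Nothing else in the chronology tolls or restarts the period.
The 31 January 2010 filing precedes the 26 April 2010 deadline; the claim is timely.

TIMELY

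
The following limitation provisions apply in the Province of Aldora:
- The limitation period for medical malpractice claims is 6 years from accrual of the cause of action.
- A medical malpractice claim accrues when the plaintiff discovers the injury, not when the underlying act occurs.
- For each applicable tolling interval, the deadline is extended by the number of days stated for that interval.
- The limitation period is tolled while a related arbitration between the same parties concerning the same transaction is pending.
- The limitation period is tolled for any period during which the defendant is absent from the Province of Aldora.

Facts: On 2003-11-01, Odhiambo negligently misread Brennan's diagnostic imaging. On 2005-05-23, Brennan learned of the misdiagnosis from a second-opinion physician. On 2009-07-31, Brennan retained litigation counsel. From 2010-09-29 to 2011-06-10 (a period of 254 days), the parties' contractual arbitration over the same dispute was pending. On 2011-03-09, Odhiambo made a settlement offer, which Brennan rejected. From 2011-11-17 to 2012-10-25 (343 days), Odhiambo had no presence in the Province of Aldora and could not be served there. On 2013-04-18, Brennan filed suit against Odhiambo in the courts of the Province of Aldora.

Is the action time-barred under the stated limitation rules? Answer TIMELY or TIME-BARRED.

TIME-BARRED

Under the discovery rule, the claim accrued on 2005-05-23, when Brennan discovered the injury — not on the 2003-11-01 date of the underlying act.
The untolled deadline — 6 years after 2005-05-23 — is 2011-05-23.
The period was tolled for 254 days by the pending related arbitration (2010-09-29 to 2011-06-10), pushing the deadline to 2012-02-01.
The period was tolled for 343 days by the defendant's absence from the jurisdiction (2011-11-17 to 2012-10-25), pushing the deadline to 2013-01-09.
The other events in the timeline have no effect on the limitation period under the stated rules.
Filing on 2013-04-18 missed the 2013-01-09 deadline — the action is time-barred.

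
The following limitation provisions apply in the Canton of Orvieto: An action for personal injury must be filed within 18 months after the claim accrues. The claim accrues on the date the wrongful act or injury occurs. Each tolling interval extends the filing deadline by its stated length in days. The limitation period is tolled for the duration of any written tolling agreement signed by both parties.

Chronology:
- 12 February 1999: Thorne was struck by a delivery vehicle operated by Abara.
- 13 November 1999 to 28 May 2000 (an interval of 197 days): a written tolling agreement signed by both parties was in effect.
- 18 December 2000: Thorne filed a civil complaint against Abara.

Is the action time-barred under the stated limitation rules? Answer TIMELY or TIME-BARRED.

TIMELY

The limitation period began to run on 12 February 1999.
Adding the 18 months base period to 12 February 1999 gives a deadline of 12 August 2000, before any tolling.
Because the written tolling agreement ran from 13 November 1999 to 28 May 2000, the deadline is extended by 197 days to 25 February 2001.
Filing on 18 December 2000 beat the 25 February 2001 deadline — the action is timely.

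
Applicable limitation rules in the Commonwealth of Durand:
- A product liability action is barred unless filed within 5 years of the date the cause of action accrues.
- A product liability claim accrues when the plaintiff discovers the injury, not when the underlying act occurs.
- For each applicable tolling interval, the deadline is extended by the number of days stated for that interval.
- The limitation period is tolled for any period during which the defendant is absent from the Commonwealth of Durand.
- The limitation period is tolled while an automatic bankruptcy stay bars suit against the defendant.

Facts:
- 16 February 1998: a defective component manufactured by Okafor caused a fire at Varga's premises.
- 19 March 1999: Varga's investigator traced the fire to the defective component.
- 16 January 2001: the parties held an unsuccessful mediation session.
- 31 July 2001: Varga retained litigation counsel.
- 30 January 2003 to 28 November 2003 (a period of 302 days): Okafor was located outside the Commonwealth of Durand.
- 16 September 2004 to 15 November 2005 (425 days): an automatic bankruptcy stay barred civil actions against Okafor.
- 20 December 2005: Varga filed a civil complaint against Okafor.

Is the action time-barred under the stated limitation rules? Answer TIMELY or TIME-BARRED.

The claim did not accrue until Varga discovered the injury on 19 March 1999; the 16 February 1998 act date does not start the clock under the stated rule.
5 years from 19 March 1999 is 19 March 2004.
The period was tolled for 302 days by the defendant's absence from the jurisdiction (30 January 2003 to 28 November 2003), pushing the deadline to 15 January 2005.
Because the automatic bankruptcy stay ran from 16 September 2004 to 15 November 2005, the deadline is extended by 425 days to 16 March 2006.
None of the other events listed affects the running of the period under the stated rules.
Filing on 20 December 2005 beat the 16 March 2006 deadline — the action is timely.

TIMELY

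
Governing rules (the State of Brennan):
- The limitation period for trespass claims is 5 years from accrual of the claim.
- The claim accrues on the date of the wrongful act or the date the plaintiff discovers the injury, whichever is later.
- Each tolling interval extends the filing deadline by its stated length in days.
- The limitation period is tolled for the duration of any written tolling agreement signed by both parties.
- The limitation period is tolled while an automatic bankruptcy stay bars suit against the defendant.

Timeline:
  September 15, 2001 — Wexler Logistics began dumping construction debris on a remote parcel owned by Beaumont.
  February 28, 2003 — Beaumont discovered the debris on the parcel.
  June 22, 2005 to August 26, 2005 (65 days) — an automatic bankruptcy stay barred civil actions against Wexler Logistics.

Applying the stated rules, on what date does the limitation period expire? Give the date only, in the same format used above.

May 3, 2008

Because discovery on February 28, 2003 post-dates the September 15, 2001 act, accrual under the later-of rule falls on February 28, 2003.
Adding the 5 years base period to February 28, 2003 gives a deadline of February 28, 2008, before any tolling.
The automatic bankruptcy stay from June 22, 2005 to August 26, 2005 tolled the period for 65 days, extending the deadline to May 3, 2008.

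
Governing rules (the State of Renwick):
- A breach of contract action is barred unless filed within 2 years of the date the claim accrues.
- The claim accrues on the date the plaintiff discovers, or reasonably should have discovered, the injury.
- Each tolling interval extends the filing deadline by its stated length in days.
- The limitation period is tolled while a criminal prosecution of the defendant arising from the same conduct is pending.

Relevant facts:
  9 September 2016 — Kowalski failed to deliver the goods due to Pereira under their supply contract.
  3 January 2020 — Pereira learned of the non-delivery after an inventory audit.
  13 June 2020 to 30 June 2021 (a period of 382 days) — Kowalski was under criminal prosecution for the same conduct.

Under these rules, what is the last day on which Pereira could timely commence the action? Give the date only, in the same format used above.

Accrual is tied to discovery, so the period began on 3 January 2020 rather than on 9 September 2016 when the act occurred.
The untolled deadline — 2 years after 3 January 2020 — is 3 January 2022.
Because the pending criminal prosecution ran from 13 June 2020 to 30 June 2021, the deadline is extended by 382 days to 20 January 2023.

20 January 2023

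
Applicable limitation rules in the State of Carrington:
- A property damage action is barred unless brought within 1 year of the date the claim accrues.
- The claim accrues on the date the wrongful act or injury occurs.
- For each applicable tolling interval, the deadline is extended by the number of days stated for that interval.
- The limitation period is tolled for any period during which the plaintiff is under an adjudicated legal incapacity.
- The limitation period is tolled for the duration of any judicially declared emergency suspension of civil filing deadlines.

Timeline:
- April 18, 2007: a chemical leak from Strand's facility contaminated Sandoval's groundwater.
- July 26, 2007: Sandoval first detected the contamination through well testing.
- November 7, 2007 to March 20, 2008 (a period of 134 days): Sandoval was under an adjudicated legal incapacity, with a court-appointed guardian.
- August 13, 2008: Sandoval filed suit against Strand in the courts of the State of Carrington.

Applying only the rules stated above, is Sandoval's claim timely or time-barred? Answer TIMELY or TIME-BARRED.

TIMELY

The claim accrued on April 18, 2007, when the wrongful act occurred; under the stated occurrence rule the July 26, 2007 discovery does not delay accrual.
1 year from April 18, 2007 is April 18, 2008.
The period was tolled for 134 days by the plaintiff's legal incapacity (November 7, 2007 to March 20, 2008), pushing the deadline to August 30, 2008.
Sandoval filed on August 13, 2008, before the August 30, 2008 deadline, so the action is timely.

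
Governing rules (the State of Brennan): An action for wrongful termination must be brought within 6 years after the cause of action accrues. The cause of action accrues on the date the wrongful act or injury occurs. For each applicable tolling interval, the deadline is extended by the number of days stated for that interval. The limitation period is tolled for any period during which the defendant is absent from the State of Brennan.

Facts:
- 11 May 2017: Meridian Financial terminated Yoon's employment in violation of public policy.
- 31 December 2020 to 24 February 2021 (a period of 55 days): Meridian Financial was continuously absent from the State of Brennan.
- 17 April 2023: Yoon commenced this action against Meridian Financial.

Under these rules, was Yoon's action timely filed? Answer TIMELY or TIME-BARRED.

TIMELY

The cause of action accrued on 11 May 2017, the date of the act.
6 years from 11 May 2017 is 11 May 2023.
The period was tolled for 55 days by the defendant's absence from the jurisdiction (31 December 2020 to 24 February 2021), pushing the deadline to 5 July 2023.
Yoon filed on 17 April 2023, before the 5 July 2023 deadline, so the action is timely.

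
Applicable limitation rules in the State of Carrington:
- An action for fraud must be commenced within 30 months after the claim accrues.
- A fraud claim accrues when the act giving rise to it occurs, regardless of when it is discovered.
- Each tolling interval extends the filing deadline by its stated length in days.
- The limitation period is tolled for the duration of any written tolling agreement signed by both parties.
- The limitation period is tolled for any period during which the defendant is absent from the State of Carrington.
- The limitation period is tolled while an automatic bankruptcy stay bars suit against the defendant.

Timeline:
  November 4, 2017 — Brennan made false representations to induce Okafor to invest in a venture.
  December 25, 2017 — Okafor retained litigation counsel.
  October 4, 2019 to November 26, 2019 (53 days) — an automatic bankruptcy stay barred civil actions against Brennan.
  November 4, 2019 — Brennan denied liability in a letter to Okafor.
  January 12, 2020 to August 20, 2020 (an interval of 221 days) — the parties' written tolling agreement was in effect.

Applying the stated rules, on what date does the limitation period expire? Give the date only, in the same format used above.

February 2, 2021

The claim accrued on November 4, 2017, when the wrongful act occurred.
30 months from November 4, 2017 is May 4, 2020.
The period was tolled for 53 days by the automatic bankruptcy stay (October 4, 2019 to November 26, 2019), pushing the deadline to June 26, 2020.
Because the written tolling agreement ran from January 12, 2020 to August 20, 2020, the deadline is extended by 221 days to February 2, 2021.
The other events in the timeline have no effect on the limitation period under the stated rules.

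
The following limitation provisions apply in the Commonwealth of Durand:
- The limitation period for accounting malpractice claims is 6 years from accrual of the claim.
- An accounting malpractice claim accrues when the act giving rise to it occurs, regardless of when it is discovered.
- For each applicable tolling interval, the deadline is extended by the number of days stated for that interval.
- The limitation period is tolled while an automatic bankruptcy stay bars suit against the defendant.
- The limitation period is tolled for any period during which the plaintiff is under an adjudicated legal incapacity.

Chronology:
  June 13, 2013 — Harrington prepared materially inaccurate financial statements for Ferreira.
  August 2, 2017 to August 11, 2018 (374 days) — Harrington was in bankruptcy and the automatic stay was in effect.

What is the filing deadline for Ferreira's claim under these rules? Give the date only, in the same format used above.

The claim accrued on June 13, 2013, when the wrongful act occurred.
The untolled deadline — 6 years after June 13, 2013 — is June 13, 2019.
The period was tolled for 374 days by the automatic bankruptcy stay (August 2, 2017 to August 11, 2018), pushing the deadline to June 21, 2020.

June 21, 2020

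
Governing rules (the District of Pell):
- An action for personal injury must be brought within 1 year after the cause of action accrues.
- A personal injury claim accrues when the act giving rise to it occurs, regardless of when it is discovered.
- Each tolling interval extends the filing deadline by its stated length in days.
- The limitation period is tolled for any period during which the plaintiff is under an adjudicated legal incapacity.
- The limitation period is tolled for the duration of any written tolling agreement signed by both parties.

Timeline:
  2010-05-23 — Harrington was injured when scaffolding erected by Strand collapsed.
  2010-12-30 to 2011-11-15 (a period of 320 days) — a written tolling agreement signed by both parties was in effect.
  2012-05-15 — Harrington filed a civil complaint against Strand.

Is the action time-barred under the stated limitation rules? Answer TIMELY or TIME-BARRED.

TIME-BARRED

The cause of action accrued on 2010-05-23, the date of the act.
Adding the 1 year base period to 2010-05-23 gives a deadline of 2011-05-23, before any tolling.
The period was tolled for 320 days by the written tolling agreement (2010-12-30 to 2011-11-15), pushing the deadline to 2012-04-07.
Harrington filed on 2012-05-15, after the 2012-04-07 deadline, so the action is time-barred.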